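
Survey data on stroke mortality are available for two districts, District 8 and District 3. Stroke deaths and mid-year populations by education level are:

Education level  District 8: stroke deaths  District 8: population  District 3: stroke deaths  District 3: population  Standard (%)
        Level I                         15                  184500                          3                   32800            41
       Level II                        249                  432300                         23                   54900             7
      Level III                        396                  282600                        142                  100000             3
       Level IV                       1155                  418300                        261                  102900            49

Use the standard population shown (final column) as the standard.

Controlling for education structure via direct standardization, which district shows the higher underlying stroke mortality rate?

Education-specific rates per 100000 for District 8: 8.13, 57.60, 140.13, 276.12.
For District 3: 9.15, 41.89, 142.00, 253.64.
Standard weights: 0.41, 0.07, 0.03, 0.49.
District 8: 0.4100×8.13 + 0.0700×57.60 + 0.0300×140.13 + 0.4900×276.12 = 146.8667 per 100000.
District 3: 0.4100×9.15 + 0.0700×41.89 + 0.0300×142.00 + 0.4900×253.64 = 135.2283 per 100000.
The crude rates (137.74 vs 147.63) would put District 3 higher, but that reflects its education composition; once standardized to a common education structure, District 8 has the higher underlying rate.

District 8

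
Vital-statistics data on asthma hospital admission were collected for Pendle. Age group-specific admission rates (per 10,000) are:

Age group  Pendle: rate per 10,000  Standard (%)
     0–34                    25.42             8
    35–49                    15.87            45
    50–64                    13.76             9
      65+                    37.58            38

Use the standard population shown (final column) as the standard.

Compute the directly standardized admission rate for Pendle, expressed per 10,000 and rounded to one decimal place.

24.7

Standard weights: 0.08, 0.45, 0.09, 0.38.
Standardized rate: 0.0800×25.42 + 0.4500×15.87 + 0.0900×13.76 + 0.3800×37.58 = 24.6939 per 10,000.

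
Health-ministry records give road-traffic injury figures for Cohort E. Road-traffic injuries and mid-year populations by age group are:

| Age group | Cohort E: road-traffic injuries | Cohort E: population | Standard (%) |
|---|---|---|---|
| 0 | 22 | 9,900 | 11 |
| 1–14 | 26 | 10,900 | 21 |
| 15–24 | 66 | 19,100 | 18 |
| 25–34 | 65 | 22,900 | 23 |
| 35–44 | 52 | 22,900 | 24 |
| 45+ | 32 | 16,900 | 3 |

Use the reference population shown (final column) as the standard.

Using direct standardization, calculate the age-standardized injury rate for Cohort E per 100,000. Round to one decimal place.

Age-specific rates per 100,000 for Cohort E: 222.22, 238.53, 345.55, 283.84, 227.07, 189.35.
Standard weights: 0.11, 0.21, 0.18, 0.23, 0.24, 0.03.
Standardized rate: 0.1100×222.22 + 0.2100×238.53 + 0.1800×345.55 + 0.2300×283.84 + 0.2400×227.07 + 0.0300×189.35 = 262.1973 per 100,000.

262.2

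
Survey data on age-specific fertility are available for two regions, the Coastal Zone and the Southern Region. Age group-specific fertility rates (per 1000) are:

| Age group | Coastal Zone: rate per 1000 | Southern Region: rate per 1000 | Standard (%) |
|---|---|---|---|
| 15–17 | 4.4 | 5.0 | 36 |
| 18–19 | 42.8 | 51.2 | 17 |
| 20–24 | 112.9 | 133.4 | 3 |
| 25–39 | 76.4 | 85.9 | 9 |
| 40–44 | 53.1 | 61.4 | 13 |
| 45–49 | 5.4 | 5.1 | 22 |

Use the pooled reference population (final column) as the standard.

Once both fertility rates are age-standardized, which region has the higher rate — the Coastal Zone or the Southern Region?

Standard weights: 0.36, 0.17, 0.03, 0.09, 0.13, 0.22.
The Coastal Zone: 0.3600×4.4 + 0.1700×42.8 + 0.0300×112.9 + 0.0900×76.4 + 0.1300×53.1 + 0.2200×5.4 = 27.2140 per 1000.
The Southern Region: 0.3600×5.0 + 0.1700×51.2 + 0.0300×133.4 + 0.0900×85.9 + 0.1300×61.4 + 0.2200×5.1 = 31.3410 per 1000.

Southern Region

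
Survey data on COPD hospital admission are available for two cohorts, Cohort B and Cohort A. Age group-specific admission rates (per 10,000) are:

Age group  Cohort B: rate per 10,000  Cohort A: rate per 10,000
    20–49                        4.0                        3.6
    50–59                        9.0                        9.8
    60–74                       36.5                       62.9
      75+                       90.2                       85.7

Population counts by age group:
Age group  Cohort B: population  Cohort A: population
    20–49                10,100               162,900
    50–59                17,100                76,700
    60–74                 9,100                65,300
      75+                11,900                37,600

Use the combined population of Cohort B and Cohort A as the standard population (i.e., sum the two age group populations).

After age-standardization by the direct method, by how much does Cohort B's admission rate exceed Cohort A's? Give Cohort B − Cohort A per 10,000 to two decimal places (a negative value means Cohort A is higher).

-4.47

Combined standard total = 390,700; weights = 0.4428, 0.2401, 0.1904, 0.1267.
Cohort B: 0.4428×4.0 + 0.2401×9.0 + 0.1904×36.5 + 0.1267×90.2 = 22.3105 per 10,000.
Cohort A: 0.4428×3.6 + 0.2401×9.8 + 0.1904×62.9 + 0.1267×85.7 = 26.7826 per 10,000.
Difference = 22.3105 − 26.7826 = -4.4721.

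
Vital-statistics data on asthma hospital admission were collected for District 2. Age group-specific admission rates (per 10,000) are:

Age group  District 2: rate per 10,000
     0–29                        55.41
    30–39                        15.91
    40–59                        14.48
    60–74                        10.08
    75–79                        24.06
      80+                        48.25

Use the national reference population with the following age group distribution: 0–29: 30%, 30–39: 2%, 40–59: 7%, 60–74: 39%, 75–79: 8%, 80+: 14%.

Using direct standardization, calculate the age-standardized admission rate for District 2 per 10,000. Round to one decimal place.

30.6

Standard weights: 0.30, 0.02, 0.07, 0.39, 0.08, 0.14.
Standardized rate: 0.3000×55.41 + 0.0200×15.91 + 0.0700×14.48 + 0.3900×10.08 + 0.0800×24.06 + 0.1400×48.25 = 30.5658 per 10,000.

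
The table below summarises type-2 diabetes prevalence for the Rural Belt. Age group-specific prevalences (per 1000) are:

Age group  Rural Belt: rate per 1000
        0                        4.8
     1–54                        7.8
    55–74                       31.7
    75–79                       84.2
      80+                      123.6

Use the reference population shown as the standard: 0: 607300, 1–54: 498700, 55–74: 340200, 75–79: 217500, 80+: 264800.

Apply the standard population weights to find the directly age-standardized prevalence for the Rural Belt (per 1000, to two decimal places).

35.59

Standard total = 1928500; weights = 0.3149, 0.2586, 0.1764, 0.1128, 0.1373.
Standardized rate: 0.3149×4.8 + 0.2586×7.8 + 0.1764×31.7 + 0.1128×84.2 + 0.1373×123.6 = 35.5883 per 1000.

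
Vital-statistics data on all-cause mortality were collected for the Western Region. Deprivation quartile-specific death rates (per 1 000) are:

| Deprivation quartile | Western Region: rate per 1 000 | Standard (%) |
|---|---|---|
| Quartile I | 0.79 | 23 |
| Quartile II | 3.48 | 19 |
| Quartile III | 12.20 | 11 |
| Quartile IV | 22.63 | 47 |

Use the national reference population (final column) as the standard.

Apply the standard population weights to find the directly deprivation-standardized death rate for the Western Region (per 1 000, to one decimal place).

Standard weights: 0.23, 0.19, 0.11, 0.47.
Standardized rate: 0.2300×0.79 + 0.1900×3.48 + 0.1100×12.20 + 0.4700×22.63 = 12.8210 per 1 000.

12.8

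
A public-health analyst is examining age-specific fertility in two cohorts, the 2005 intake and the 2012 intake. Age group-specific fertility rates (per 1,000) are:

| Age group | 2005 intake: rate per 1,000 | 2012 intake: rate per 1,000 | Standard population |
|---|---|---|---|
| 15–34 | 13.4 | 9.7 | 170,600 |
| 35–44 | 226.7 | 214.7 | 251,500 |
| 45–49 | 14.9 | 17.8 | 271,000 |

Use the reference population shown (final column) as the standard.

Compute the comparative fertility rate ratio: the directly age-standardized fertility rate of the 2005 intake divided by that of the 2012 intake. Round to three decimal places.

1.047

Standard total = 693,100; weights = 0.2461, 0.3629, 0.3910.
The 2005 intake: 0.2461×13.4 + 0.3629×226.7 + 0.3910×14.9 = 91.3851 per 1,000.
The 2012 intake: 0.2461×9.7 + 0.3629×214.7 + 0.3910×17.8 = 87.2539 per 1,000.
Ratio = 91.3851 ÷ 87.2539 = 1.04735.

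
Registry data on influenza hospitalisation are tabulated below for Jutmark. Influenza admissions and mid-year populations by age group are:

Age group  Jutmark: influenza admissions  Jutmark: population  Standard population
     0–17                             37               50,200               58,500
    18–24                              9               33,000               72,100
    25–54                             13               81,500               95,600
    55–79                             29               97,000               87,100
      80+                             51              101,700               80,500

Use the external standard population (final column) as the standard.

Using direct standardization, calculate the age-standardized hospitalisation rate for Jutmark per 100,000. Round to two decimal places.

Age-specific rates per 100,000 for Jutmark: 73.71, 27.27, 15.95, 29.90, 50.15.
Standard total = 393,800; weights = 0.1486, 0.1831, 0.2428, 0.2212, 0.2044.
Standardized rate: 0.1486×73.71 + 0.1831×27.27 + 0.2428×15.95 + 0.2212×29.90 + 0.2044×50.15 = 36.6783 per 100,000.

36.68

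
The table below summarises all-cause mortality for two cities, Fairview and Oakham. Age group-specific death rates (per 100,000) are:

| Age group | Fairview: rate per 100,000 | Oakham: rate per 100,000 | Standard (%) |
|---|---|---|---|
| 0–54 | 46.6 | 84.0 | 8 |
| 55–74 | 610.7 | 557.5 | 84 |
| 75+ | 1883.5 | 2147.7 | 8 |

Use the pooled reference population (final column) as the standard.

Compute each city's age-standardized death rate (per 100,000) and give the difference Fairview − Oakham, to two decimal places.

Standard weights: 0.08, 0.84, 0.08.
Fairview: 0.0800×46.6 + 0.8400×610.7 + 0.0800×1883.5 = 667.3960 per 100,000.
Oakham: 0.0800×84.0 + 0.8400×557.5 + 0.0800×2147.7 = 646.8360 per 100,000.
Difference = 667.3960 − 646.8360 = 20.5600.

20.56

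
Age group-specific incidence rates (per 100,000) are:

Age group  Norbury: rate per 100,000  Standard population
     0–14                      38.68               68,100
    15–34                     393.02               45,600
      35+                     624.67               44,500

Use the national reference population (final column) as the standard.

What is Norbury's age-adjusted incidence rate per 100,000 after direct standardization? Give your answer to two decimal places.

Standard total = 158,200; weights = 0.4305, 0.2882, 0.2813.
Standardized rate: 0.4305×38.68 + 0.2882×393.02 + 0.2813×624.67 = 305.6488 per 100,000.

305.65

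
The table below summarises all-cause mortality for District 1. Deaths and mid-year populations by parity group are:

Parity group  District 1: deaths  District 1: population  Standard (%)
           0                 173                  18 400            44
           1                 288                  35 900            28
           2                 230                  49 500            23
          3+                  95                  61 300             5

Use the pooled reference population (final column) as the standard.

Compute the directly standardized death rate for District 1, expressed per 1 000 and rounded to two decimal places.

7.53

Parity-specific rates per 1 000 for District 1: 9.402, 8.022, 4.646, 1.550.
Standard weights: 0.44, 0.28, 0.23, 0.05.
Standardized rate: 0.4400×9.402 + 0.2800×8.022 + 0.2300×4.646 + 0.0500×1.550 = 7.5294 per 1 000.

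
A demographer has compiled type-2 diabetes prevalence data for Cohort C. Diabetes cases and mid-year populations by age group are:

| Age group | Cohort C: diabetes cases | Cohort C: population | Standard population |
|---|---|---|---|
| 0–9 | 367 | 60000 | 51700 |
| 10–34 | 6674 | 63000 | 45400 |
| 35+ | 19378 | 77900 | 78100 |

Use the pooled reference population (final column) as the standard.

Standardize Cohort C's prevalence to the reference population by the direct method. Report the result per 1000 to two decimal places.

140.15

Age-specific rates per 1000 for Cohort C: 6.117, 105.937, 248.755.
Standard total = 175200; weights = 0.2951, 0.2591, 0.4458.
Standardized rate: 0.2951×6.117 + 0.2591×105.937 + 0.4458×248.755 = 140.1455 per 1000.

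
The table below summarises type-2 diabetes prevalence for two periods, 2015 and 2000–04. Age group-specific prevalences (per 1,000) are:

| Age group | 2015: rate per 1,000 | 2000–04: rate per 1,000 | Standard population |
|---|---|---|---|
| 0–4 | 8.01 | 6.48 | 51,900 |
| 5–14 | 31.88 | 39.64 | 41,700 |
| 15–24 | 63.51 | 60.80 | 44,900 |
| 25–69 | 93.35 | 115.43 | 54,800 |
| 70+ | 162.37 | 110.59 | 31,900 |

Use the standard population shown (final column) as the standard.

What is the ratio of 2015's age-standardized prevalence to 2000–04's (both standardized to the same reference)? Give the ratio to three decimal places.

1.022

Standard total = 225,200; weights = 0.2305, 0.1852, 0.1994, 0.2433, 0.1417.
2015: 0.2305×8.01 + 0.1852×31.88 + 0.1994×63.51 + 0.2433×93.35 + 0.1417×162.37 = 66.1274 per 1,000.
2000–04: 0.2305×6.48 + 0.1852×39.64 + 0.1994×60.80 + 0.2433×115.43 + 0.1417×110.59 = 64.7096 per 1,000.
Ratio = 66.1274 ÷ 64.7096 = 1.02191.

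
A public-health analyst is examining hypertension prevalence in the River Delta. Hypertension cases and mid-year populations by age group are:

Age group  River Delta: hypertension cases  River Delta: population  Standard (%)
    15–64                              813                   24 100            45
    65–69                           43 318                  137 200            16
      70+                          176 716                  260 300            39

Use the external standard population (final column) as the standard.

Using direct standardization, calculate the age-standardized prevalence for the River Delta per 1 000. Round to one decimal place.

Age-specific rates per 1 000 for the River Delta: 33.734, 315.729, 678.894.
Standard weights: 0.45, 0.16, 0.39.
Standardized rate: 0.4500×33.734 + 0.1600×315.729 + 0.3900×678.894 = 330.4656 per 1 000.

330.5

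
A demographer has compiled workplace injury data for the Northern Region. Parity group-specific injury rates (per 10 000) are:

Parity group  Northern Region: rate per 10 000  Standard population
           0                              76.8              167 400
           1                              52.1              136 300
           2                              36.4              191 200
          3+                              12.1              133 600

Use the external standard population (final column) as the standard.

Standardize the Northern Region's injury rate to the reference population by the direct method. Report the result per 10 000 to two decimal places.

45.40

Standard total = 628 500; weights = 0.2663, 0.2169, 0.3042, 0.2126.
Standardized rate: 0.2663×76.8 + 0.2169×52.1 + 0.3042×36.4 + 0.2126×12.1 = 45.3998 per 10 000.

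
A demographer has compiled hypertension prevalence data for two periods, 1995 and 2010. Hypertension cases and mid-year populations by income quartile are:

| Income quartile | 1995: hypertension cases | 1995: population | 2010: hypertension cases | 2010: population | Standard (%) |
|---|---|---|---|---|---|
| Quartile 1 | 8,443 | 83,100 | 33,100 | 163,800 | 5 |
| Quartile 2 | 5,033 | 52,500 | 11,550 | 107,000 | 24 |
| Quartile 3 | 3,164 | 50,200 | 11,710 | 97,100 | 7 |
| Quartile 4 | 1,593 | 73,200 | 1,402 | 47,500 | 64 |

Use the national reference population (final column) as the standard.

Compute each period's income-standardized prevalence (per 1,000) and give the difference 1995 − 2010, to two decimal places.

-16.91

Income-specific rates per 1,000 for 1995: 101.600, 95.867, 63.028, 21.762.
For 2010: 202.076, 107.944, 120.597, 29.516.
Standard weights: 0.05, 0.24, 0.07, 0.64.
1995: 0.0500×101.600 + 0.2400×95.867 + 0.0700×63.028 + 0.6400×21.762 = 46.4278 per 1,000.
2010: 0.0500×202.076 + 0.2400×107.944 + 0.0700×120.597 + 0.6400×29.516 = 63.3422 per 1,000.
Difference = 46.4278 − 63.3422 = -16.9144.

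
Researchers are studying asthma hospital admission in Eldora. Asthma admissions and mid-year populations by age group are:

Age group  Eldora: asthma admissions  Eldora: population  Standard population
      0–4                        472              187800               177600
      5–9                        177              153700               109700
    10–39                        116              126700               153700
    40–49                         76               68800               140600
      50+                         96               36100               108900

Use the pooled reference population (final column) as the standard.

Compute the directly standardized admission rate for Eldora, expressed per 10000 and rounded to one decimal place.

Age-specific rates per 10000 for Eldora: 25.13, 11.52, 9.16, 11.05, 26.59.
Standard total = 690500; weights = 0.2572, 0.1589, 0.2226, 0.2036, 0.1577.
Standardized rate: 0.2572×25.13 + 0.1589×11.52 + 0.2226×9.16 + 0.2036×11.05 + 0.1577×26.59 = 16.7751 per 10000.

16.8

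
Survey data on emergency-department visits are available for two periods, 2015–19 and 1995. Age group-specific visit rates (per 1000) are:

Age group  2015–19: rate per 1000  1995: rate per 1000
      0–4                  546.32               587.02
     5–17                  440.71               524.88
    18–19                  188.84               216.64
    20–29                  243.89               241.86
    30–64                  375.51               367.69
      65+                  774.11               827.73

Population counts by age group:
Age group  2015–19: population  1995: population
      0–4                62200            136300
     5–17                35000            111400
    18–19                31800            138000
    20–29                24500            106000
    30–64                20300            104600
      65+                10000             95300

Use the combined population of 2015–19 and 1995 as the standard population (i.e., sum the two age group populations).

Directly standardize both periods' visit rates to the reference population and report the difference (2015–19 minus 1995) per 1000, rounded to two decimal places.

-33.73

Combined standard total = 875400; weights = 0.2268, 0.1672, 0.1940, 0.1491, 0.1427, 0.1203.
2015–19: 0.2268×546.32 + 0.1672×440.71 + 0.1940×188.84 + 0.1491×243.89 + 0.1427×375.51 + 0.1203×774.11 = 417.2631 per 1000.
1995: 0.2268×587.02 + 0.1672×524.88 + 0.1940×216.64 + 0.1491×241.86 + 0.1427×367.69 + 0.1203×827.73 = 450.9922 per 1000.
Difference = 417.2631 − 450.9922 = -33.7291.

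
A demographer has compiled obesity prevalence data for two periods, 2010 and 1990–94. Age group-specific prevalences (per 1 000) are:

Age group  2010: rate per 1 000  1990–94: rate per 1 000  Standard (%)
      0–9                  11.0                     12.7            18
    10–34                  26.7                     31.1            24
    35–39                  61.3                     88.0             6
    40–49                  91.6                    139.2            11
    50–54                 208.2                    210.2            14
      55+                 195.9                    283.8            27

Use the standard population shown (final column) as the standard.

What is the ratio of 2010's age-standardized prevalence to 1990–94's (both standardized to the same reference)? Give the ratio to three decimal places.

0.764

Standard weights: 0.18, 0.24, 0.06, 0.11, 0.14, 0.27.
2010: 0.1800×11.0 + 0.2400×26.7 + 0.0600×61.3 + 0.1100×91.6 + 0.1400×208.2 + 0.2700×195.9 = 104.1830 per 1 000.
1990–94: 0.1800×12.7 + 0.2400×31.1 + 0.0600×88.0 + 0.1100×139.2 + 0.1400×210.2 + 0.2700×283.8 = 136.3960 per 1 000.
Ratio = 104.1830 ÷ 136.3960 = 0.76383.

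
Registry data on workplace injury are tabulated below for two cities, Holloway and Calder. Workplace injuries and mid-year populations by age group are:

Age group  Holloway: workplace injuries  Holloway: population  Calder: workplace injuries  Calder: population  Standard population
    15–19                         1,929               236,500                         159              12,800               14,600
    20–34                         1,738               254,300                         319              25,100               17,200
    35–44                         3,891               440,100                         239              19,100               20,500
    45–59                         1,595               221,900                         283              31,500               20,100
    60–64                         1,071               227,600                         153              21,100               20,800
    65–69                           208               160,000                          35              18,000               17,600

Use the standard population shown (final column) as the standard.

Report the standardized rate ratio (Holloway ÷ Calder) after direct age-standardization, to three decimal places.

0.668

Age-specific rates per 10,000 for Holloway: 81.56, 68.34, 88.41, 71.88, 47.06, 13.00.
For Calder: 124.22, 127.09, 125.13, 89.84, 72.51, 19.44.
Standard total = 110,800; weights = 0.1318, 0.1552, 0.1850, 0.1814, 0.1877, 0.1588.
Holloway: 0.1318×81.56 + 0.1552×68.34 + 0.1850×88.41 + 0.1814×71.88 + 0.1877×47.06 + 0.1588×13.00 = 61.6530 per 10,000.
Calder: 0.1318×124.22 + 0.1552×127.09 + 0.1850×125.13 + 0.1814×89.84 + 0.1877×72.51 + 0.1588×19.44 = 92.2476 per 10,000.
Ratio = 61.6530 ÷ 92.2476 = 0.66834.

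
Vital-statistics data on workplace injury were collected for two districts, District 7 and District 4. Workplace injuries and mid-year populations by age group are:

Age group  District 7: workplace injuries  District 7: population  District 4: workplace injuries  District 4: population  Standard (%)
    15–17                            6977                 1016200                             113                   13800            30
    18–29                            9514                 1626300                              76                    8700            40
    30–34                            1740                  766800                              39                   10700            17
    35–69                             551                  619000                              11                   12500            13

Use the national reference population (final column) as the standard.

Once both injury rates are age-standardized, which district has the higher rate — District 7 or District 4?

District 4

Age-specific rates per 10000 for District 7: 68.66, 58.50, 22.69, 8.90.
For District 4: 81.88, 87.36, 36.45, 8.80.
Standard weights: 0.30, 0.40, 0.17, 0.13.
District 7: 0.3000×68.66 + 0.4000×58.50 + 0.1700×22.69 + 0.1300×8.90 = 49.0125 per 10000.
District 4: 0.3000×81.88 + 0.4000×87.36 + 0.1700×36.45 + 0.1300×8.80 = 66.8480 per 10000.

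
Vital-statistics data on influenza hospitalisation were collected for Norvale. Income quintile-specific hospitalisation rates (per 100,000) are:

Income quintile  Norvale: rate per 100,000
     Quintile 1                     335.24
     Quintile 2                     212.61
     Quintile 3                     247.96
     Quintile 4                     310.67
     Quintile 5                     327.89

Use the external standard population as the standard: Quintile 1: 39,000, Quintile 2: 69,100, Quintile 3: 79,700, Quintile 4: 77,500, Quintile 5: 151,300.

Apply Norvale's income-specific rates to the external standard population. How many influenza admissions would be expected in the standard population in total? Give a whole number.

Expected influenza admissions = Σ (standard pop × income-specific rate ÷ 100,000)
= 39,000×335.24/100,000 + 69,100×212.61/100,000 + 79,700×247.96/100,000 + 77,500×310.67/100,000 + 151,300×327.89/100,000
= 130.74 + 146.91 + 197.62 + 240.77 + 496.10 = 1212.15.

1212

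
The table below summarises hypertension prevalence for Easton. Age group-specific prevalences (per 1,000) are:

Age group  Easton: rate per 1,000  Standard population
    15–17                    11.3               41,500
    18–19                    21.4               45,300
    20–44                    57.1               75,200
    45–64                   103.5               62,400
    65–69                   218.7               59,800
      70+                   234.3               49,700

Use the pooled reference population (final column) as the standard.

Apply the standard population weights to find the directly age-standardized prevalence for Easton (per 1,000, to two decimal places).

Standard total = 333,900; weights = 0.1243, 0.1357, 0.2252, 0.1869, 0.1791, 0.1488.
Standardized rate: 0.1243×11.3 + 0.1357×21.4 + 0.2252×57.1 + 0.1869×103.5 + 0.1791×218.7 + 0.1488×234.3 = 110.5530 per 1,000.

110.55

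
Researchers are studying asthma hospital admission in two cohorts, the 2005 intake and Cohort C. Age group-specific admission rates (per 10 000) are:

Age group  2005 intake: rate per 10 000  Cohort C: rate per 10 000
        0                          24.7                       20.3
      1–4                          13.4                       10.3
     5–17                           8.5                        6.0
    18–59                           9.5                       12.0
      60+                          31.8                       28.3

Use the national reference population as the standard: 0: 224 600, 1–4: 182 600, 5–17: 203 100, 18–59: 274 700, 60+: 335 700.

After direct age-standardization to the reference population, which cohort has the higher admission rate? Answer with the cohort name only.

Standard total = 1 220 700; weights = 0.1840, 0.1496, 0.1664, 0.2250, 0.2750.
The 2005 intake: 0.1840×24.7 + 0.1496×13.4 + 0.1664×8.5 + 0.2250×9.5 + 0.2750×31.8 = 18.8463 per 10 000.
Cohort C: 0.1840×20.3 + 0.1496×10.3 + 0.1664×6.0 + 0.2250×12.0 + 0.2750×28.3 = 16.7572 per 10 000.

2005 intake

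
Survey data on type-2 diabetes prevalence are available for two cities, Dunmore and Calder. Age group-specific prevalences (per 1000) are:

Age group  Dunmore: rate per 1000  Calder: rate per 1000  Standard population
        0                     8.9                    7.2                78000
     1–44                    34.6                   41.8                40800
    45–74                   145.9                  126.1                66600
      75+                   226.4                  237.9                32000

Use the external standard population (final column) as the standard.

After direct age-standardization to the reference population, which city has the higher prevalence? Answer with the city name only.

Standard total = 217400; weights = 0.3588, 0.1877, 0.3063, 0.1472.
Dunmore: 0.3588×8.9 + 0.1877×34.6 + 0.3063×145.9 + 0.1472×226.4 = 87.7075 per 1000.
Calder: 0.3588×7.2 + 0.1877×41.8 + 0.3063×126.1 + 0.1472×237.9 = 84.0759 per 1000.

Dunmore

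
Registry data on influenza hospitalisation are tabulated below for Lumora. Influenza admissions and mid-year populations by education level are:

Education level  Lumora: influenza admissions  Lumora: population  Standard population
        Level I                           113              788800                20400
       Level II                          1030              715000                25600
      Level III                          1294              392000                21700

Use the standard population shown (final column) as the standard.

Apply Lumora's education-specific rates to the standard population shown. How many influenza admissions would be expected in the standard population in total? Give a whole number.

Education-specific rates per 100000 for Lumora: 14.33, 144.06, 330.10.
Expected influenza admissions = Σ (standard pop × education-specific rate ÷ 100000)
= 20400×14.33/100000 + 25600×144.06/100000 + 21700×330.10/100000
= 2.92 + 36.88 + 71.63 = 111.43.

111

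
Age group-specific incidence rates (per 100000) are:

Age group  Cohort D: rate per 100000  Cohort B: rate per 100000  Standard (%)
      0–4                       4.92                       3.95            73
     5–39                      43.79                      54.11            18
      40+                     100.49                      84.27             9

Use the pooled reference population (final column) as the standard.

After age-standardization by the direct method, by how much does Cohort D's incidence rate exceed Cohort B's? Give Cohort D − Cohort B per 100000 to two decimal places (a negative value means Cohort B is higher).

Standard weights: 0.73, 0.18, 0.09.
Cohort D: 0.7300×4.92 + 0.1800×43.79 + 0.0900×100.49 = 20.5179 per 100000.
Cohort B: 0.7300×3.95 + 0.1800×54.11 + 0.0900×84.27 = 20.2076 per 100000.
Difference = 20.5179 − 20.2076 = 0.3103.

0.31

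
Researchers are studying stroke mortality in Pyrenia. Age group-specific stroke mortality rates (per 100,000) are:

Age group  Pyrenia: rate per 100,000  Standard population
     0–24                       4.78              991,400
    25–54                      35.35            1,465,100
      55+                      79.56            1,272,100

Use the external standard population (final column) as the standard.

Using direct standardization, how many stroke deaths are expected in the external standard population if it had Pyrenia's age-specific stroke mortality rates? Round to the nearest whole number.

1577

Expected stroke deaths = Σ (standard pop × age-specific rate ÷ 100,000)
= 991,400×4.78/100,000 + 1,465,100×35.35/100,000 + 1,272,100×79.56/100,000
= 47.39 + 517.91 + 1012.08 = 1577.38.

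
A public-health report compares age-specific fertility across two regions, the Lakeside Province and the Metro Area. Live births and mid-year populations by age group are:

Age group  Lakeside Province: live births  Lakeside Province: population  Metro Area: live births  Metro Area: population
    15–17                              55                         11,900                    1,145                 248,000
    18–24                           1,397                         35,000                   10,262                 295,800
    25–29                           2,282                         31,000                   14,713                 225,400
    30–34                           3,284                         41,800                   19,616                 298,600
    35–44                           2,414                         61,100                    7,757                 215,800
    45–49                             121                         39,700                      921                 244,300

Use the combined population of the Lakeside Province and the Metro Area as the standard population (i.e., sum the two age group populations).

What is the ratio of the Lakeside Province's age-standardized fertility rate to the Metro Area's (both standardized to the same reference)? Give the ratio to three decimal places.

Age-specific rates per 1,000 for the Lakeside Province: 4.622, 39.914, 73.613, 78.565, 39.509, 3.048.
For the Metro Area: 4.617, 34.692, 65.275, 65.693, 35.945, 3.770.
Combined standard total = 1,748,400; weights = 0.1487, 0.1892, 0.1466, 0.1947, 0.1584, 0.1624.
The Lakeside Province: 0.1487×4.622 + 0.1892×39.914 + 0.1466×73.613 + 0.1947×78.565 + 0.1584×39.509 + 0.1624×3.048 = 41.0823 per 1,000.
The Metro Area: 0.1487×4.617 + 0.1892×34.692 + 0.1466×65.275 + 0.1947×65.693 + 0.1584×35.945 + 0.1624×3.770 = 35.9178 per 1,000.
Ratio = 41.0823 ÷ 35.9178 = 1.14379.

1.144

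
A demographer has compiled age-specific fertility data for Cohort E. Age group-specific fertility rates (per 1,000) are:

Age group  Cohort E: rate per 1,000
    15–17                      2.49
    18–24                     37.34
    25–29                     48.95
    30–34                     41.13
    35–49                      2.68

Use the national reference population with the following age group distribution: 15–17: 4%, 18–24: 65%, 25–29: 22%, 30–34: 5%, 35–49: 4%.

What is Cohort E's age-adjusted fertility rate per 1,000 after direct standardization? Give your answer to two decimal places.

Standard weights: 0.04, 0.65, 0.22, 0.05, 0.04.
Standardized rate: 0.0400×2.49 + 0.6500×37.34 + 0.2200×48.95 + 0.0500×41.13 + 0.0400×2.68 = 37.3033 per 1,000.

37.30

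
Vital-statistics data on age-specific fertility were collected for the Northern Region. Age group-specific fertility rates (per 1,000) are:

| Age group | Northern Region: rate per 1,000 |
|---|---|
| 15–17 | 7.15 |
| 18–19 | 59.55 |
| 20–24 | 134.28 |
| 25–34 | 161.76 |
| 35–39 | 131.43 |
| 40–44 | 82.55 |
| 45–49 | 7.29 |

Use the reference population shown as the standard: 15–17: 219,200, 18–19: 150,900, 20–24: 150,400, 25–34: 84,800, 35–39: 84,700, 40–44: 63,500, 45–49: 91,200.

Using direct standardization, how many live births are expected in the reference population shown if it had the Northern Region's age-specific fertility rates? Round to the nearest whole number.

Expected live births = Σ (standard pop × age-specific rate ÷ 1,000)
= 219,200×7.15/1,000 + 150,900×59.55/1,000 + 150,400×134.28/1,000 + 84,800×161.76/1,000 + 84,700×131.43/1,000 + 63,500×82.55/1,000 + 91,200×7.29/1,000
= 1567.28 + 8986.09 + 20195.71 + 13717.25 + 11132.12 + 5241.93 + 664.85 = 61505.23.

61505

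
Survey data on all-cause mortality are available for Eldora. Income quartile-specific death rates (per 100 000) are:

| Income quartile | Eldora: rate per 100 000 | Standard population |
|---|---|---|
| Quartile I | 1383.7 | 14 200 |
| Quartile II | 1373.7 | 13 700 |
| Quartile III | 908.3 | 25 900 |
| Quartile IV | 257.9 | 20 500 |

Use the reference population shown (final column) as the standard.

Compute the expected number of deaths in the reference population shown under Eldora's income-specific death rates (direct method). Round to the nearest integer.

Expected deaths = Σ (standard pop × income-specific rate ÷ 100 000)
= 14 200×1383.7/100 000 + 13 700×1373.7/100 000 + 25 900×908.3/100 000 + 20 500×257.9/100 000
= 196.49 + 188.20 + 235.25 + 52.87 = 672.80.

673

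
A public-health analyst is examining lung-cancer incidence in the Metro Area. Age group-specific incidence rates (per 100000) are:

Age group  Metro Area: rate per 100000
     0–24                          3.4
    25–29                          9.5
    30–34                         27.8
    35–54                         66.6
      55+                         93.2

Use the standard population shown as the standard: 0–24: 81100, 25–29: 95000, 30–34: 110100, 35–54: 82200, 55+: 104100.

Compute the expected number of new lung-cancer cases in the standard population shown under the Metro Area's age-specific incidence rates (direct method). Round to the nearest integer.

Expected new lung-cancer cases = Σ (standard pop × age-specific rate ÷ 100000)
= 81100×3.4/100000 + 95000×9.5/100000 + 110100×27.8/100000 + 82200×66.6/100000 + 104100×93.2/100000
= 2.76 + 9.03 + 30.61 + 54.75 + 97.02 = 194.16.

194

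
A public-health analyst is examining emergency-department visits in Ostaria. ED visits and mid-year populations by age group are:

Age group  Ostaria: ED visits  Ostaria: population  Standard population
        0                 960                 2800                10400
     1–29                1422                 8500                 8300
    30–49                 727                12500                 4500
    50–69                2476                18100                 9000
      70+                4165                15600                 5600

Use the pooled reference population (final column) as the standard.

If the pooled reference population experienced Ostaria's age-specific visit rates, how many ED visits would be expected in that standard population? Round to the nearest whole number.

Age-specific rates per 1000 for Ostaria: 342.857, 167.294, 58.160, 136.796, 266.987.
Expected ED visits = Σ (standard pop × age-specific rate ÷ 1000)
= 10400×342.857/1000 + 8300×167.294/1000 + 4500×58.160/1000 + 9000×136.796/1000 + 5600×266.987/1000
= 3565.71 + 1388.54 + 261.72 + 1231.16 + 1495.13 = 7942.26.

7942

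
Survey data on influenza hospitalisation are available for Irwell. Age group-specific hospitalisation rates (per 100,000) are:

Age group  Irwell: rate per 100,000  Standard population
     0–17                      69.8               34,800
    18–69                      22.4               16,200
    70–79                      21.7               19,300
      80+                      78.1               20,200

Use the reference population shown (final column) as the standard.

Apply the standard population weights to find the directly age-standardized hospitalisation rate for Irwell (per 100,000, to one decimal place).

52.9

Standard total = 90,500; weights = 0.3845, 0.1790, 0.2133, 0.2232.
Standardized rate: 0.3845×69.8 + 0.1790×22.4 + 0.2133×21.7 + 0.2232×78.1 = 52.9099 per 100,000.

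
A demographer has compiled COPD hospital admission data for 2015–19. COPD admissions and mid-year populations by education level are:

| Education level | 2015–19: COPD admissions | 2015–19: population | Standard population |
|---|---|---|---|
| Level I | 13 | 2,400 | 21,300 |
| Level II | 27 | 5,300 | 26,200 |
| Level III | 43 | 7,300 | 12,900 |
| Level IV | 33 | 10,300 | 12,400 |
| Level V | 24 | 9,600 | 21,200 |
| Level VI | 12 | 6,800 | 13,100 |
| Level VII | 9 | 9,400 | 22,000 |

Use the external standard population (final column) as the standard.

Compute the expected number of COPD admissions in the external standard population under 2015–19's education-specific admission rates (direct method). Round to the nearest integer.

462

Education-specific rates per 10,000 for 2015–19: 54.17, 50.94, 58.90, 32.04, 25.00, 17.65, 9.57.
Expected COPD admissions = Σ (standard pop × education-specific rate ÷ 10,000)
= 21,300×54.17/10,000 + 26,200×50.94/10,000 + 12,900×58.90/10,000 + 12,400×32.04/10,000 + 21,200×25.00/10,000 + 13,100×17.65/10,000 + 22,000×9.57/10,000
= 115.38 + 133.47 + 75.99 + 39.73 + 53.00 + 23.12 + 21.06 = 461.74.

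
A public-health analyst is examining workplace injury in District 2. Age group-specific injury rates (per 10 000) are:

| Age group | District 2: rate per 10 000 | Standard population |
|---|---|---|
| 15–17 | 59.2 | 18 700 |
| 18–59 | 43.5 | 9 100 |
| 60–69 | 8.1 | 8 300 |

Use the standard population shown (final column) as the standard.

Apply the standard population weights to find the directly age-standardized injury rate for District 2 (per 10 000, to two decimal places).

Standard total = 36 100; weights = 0.5180, 0.2521, 0.2299.
Standardized rate: 0.5180×59.2 + 0.2521×43.5 + 0.2299×8.1 = 43.4936 per 10 000.

43.49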